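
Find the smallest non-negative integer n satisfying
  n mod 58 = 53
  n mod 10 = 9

169

gcd(58, 10) = 2 and 2 | (9 − 53), so the pair is consistent; merging gives n ≡ 169 (mod 290), where 290 = lcm(58, 10).
The solution is unique modulo lcm(58, 10) = 290.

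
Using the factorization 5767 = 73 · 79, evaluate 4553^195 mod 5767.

Mod 73: 4553 ≡ 27; by Fermat, exponent reduces to 195 mod 72 = 51; 27^51 ≡ 46 (mod 73).
Mod 79: 4553 ≡ 50; by Fermat, exponent reduces to 195 mod 78 = 39; 50^39 ≡ 1 (mod 79).
Combine by CRT: x ≡ 46 (mod 73), x ≡ 1 (mod 79) ⇒ x ≡ 3477 (mod 5767).

3477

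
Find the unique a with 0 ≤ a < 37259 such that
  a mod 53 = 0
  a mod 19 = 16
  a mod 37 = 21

5830

The moduli are pairwise coprime; N = 53·19·37 = 37259.
N/53 = 703; 703 ≡ 14 (mod 53); 14·19 ≡ 1, so inverse 19.
N/19 = 1961; 1961 ≡ 4 (mod 19); 4·5 ≡ 1, so inverse 5.
N/37 = 1007; 1007 ≡ 8 (mod 37); 8·14 ≡ 1, so inverse 14.
a ≡ 0·703·19 + 16·1961·5 + 21·1007·14 = 452938.
452938 mod 37259 = 5830.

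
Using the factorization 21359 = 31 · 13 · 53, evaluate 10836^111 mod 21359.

3216

Mod 31: 10836 ≡ 17; by Fermat, exponent reduces to 111 mod 30 = 21; 17^21 ≡ 23 (mod 31).
Mod 13: 10836 ≡ 7; by Fermat, exponent reduces to 111 mod 12 = 3; 7^3 ≡ 5 (mod 13).
Mod 53: 10836 ≡ 24; by Fermat, exponent reduces to 111 mod 52 = 7; 24^7 ≡ 36 (mod 53).
Combine by CRT: x ≡ 23 (mod 31), x ≡ 5 (mod 13), x ≡ 36 (mod 53) ⇒ x ≡ 3216 (mod 21359).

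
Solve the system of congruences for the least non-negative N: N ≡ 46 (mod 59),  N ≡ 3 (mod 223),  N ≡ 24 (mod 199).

The moduli are pairwise coprime; M = 59·223·199 = 2618243.
M/59 = 44377; 44377 ≡ 9 (mod 59); 9·46 ≡ 1, so inverse 46.
M/223 = 11741; 11741 ≡ 145 (mod 223); 145·20 ≡ 1, so inverse 20.
M/199 = 13157; 13157 ≡ 23 (mod 199); 23·26 ≡ 1, so inverse 26.
N ≡ 46·44377·46 + 3·11741·20 + 24·13157·26 = 102816160.
102816160 mod 2618243 = 704683.

704683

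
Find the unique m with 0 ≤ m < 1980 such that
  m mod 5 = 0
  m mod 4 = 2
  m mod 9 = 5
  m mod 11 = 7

590

The moduli are pairwise coprime; N = 5·4·9·11 = 1980.
N/5 = 396; 396 ≡ 1 (mod 5), inverse 1.
N/4 = 495; 495 ≡ 3 (mod 4); 3·3 ≡ 1, so inverse 3.
N/9 = 220; 220 ≡ 4 (mod 9); 4·7 ≡ 1, so inverse 7.
N/11 = 180; 180 ≡ 4 (mod 11); 4·3 ≡ 1, so inverse 3.
m ≡ 0·396·1 + 2·495·3 + 5·220·7 + 7·180·3 = 14450.
14450 mod 1980 = 590.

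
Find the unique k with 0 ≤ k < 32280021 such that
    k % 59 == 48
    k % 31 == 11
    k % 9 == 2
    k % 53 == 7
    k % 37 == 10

15800897

From k ≡ 48 (mod 59) write k = 48 + 59t. Substituting into k ≡ 11 (mod 31) gives 59t ≡ 25 (mod 31), and since 28⁻¹ ≡ 10 (mod 31), t ≡ 2. Hence k ≡ 48 + 59·2 = 166 (mod 1829).
From k ≡ 166 (mod 1829) write k = 166 + 1829t. Substituting into k ≡ 2 (mod 9) gives 1829t ≡ 7 (mod 9), and since 2⁻¹ ≡ 5 (mod 9), t ≡ 8. Hence k ≡ 166 + 1829·8 = 14798 (mod 16461).
From k ≡ 14798 (mod 16461) write k = 14798 + 16461t. Substituting into k ≡ 7 (mod 53) gives 16461t ≡ 49 (mod 53), and since 31⁻¹ ≡ 12 (mod 53), t ≡ 5. Hence k ≡ 14798 + 16461·5 = 97103 (mod 872433).
From k ≡ 97103 (mod 872433) write k = 97103 + 872433t. Substituting into k ≡ 10 (mod 37) gives 872433t ≡ 32 (mod 37), and since 10⁻¹ ≡ 26 (mod 37), t ≡ 18. Hence k ≡ 97103 + 872433·18 = 15800897 (mod 32280021).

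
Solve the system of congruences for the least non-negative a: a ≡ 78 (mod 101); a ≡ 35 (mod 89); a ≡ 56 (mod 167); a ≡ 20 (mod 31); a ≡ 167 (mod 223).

10036747818

Combine the congruences pairwise.
From a ≡ 78 (mod 101) write a = 78 + 101t. Substituting into a ≡ 35 (mod 89) gives 101t ≡ 46 (mod 89), and since 12⁻¹ ≡ 52 (mod 89), t ≡ 78. Hence a ≡ 78 + 101·78 = 7956 (mod 8989).
From a ≡ 7956 (mod 8989) write a = 7956 + 8989t. Substituting into a ≡ 56 (mod 167) gives 8989t ≡ 116 (mod 167), and since 138⁻¹ ≡ 23 (mod 167), t ≡ 163. Hence a ≡ 7956 + 8989·163 = 1473163 (mod 1501163).
From a ≡ 1473163 (mod 1501163) write a = 1473163 + 1501163t. Substituting into a ≡ 20 (mod 31) gives 1501163t ≡ 8 (mod 31), and since 19⁻¹ ≡ 18 (mod 31), t ≡ 20. Hence a ≡ 1473163 + 1501163·20 = 31496423 (mod 46536053).
From a ≡ 31496423 (mod 46536053) write a = 31496423 + 46536053t. Substituting into a ≡ 167 (mod 223) gives 46536053t ≡ 41 (mod 223), and since 190⁻¹ ≡ 27 (mod 223), t ≡ 215. Hence a ≡ 31496423 + 46536053·215 = 10036747818 (mod 10377539819).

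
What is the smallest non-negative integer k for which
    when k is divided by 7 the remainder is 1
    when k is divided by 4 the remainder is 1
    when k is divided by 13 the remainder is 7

85

The moduli are pairwise coprime; N = 7·4·13 = 364.
N/7 = 52; 52 ≡ 3 (mod 7); 3·5 ≡ 1, so inverse 5.
N/4 = 91; 91 ≡ 3 (mod 4); 3·3 ≡ 1, so inverse 3.
N/13 = 28; 28 ≡ 2 (mod 13); 2·7 ≡ 1, so inverse 7.
k ≡ 1·52·5 + 1·91·3 + 7·28·7 = 1905.
1905 mod 364 = 85.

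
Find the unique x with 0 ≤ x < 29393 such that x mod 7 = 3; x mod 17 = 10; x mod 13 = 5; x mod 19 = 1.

The moduli are pairwise coprime; N = 7·17·13·19 = 29393.
N/7 = 4199; 4199 ≡ 6 (mod 7); 6·6 ≡ 1, so inverse 6.
N/17 = 1729; 1729 ≡ 12 (mod 17); 12·10 ≡ 1, so inverse 10.
N/13 = 2261; 2261 ≡ 12 (mod 13); 12·12 ≡ 1, so inverse 12.
N/19 = 1547; 1547 ≡ 8 (mod 19); 8·12 ≡ 1, so inverse 12.
x ≡ 3·4199·6 + 10·1729·10 + 5·2261·12 + 1·1547·12 = 402706.
402706 mod 29393 = 20597.

20597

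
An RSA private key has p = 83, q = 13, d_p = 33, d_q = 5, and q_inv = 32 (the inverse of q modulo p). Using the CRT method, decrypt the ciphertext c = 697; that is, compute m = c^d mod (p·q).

m₁ = c^(d_p) mod p: c ≡ 33 (mod 83), and 33^33 mod 83 = 27.
m₂ = c^(d_q) mod q: c ≡ 8 (mod 13), and 8^5 mod 13 = 8.
h = q_inv·(m₁ − m₂) mod p = 32·(27 − 8) mod 83 = 27.
m = m₂ + h·q = 8 + 27·13 = 359.

359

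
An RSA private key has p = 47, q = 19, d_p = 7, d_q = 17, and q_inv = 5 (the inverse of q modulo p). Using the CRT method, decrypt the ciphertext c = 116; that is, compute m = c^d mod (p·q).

67

m₁ = c^(d_p) mod p: c ≡ 22 (mod 47), and 22^7 mod 47 = 20.
m₂ = c^(d_q) mod q: c ≡ 2 (mod 19), and 2^17 mod 19 = 10.
h = q_inv·(m₁ − m₂) mod p = 5·(20 − 10) mod 47 = 3.
m = m₂ + h·q = 10 + 3·19 = 67.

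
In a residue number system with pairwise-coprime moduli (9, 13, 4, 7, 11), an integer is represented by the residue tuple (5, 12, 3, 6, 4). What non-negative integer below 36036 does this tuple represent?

21839

The moduli are pairwise coprime; N = 9·13·4·7·11 = 36036.
N/9 = 4004; 4004 ≡ 8 (mod 9); 8·8 ≡ 1, so inverse 8.
N/13 = 2772; 2772 ≡ 3 (mod 13); 3·9 ≡ 1, so inverse 9.
N/4 = 9009; 9009 ≡ 1 (mod 4), inverse 1.
N/7 = 5148; 5148 ≡ 3 (mod 7); 3·5 ≡ 1, so inverse 5.
N/11 = 3276; 3276 ≡ 9 (mod 11); 9·5 ≡ 1, so inverse 5.
x ≡ 5·4004·8 + 12·2772·9 + 3·9009·1 + 6·5148·5 + 4·3276·5 = 706523.
706523 mod 36036 = 21839.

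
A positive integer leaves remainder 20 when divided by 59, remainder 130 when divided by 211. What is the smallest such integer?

From N ≡ 20 (mod 59) write N = 20 + 59t. Substituting into N ≡ 130 (mod 211) gives 59t ≡ 110 (mod 211), and since 59⁻¹ ≡ 93 (mod 211), t ≡ 102. Hence N ≡ 20 + 59·102 = 6038 (mod 12449).

6038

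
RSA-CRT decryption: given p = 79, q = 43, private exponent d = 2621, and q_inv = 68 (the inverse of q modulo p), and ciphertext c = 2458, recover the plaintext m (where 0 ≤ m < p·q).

3176

d_p = d mod (p−1) = 2621 mod 78 = 47; d_q = d mod (q−1) = 17.
m₁ = c^(d_p) mod p: c ≡ 9 (mod 79), and 9^47 mod 79 = 16.
m₂ = c^(d_q) mod q: c ≡ 7 (mod 43), and 7^17 mod 43 = 37.
h = q_inv·(m₁ − m₂) mod p = 68·(16 − 37) mod 79 = 73.
m = m₂ + h·q = 37 + 73·43 = 3176.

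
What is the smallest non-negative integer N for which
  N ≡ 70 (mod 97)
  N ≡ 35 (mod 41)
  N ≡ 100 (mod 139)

475758

From N ≡ 70 (mod 97) write N = 70 + 97t. Substituting into N ≡ 35 (mod 41) gives 97t ≡ 6 (mod 41), and since 15⁻¹ ≡ 11 (mod 41), t ≡ 25. Hence N ≡ 70 + 97·25 = 2495 (mod 3977).
From N ≡ 2495 (mod 3977) write N = 2495 + 3977t. Substituting into N ≡ 100 (mod 139) gives 3977t ≡ 107 (mod 139), and since 85⁻¹ ≡ 18 (mod 139), t ≡ 119. Hence N ≡ 2495 + 3977·119 = 475758 (mod 552803).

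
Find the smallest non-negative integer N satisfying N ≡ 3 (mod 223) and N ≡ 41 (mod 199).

41035

Combine the congruences pairwise.
From N ≡ 3 (mod 223) write N = 3 + 223t. Substituting into N ≡ 41 (mod 199) gives 223t ≡ 38 (mod 199), and since 24⁻¹ ≡ 141 (mod 199), t ≡ 184. Hence N ≡ 3 + 223·184 = 41035 (mod 44377).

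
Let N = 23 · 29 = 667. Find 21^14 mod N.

Mod 23: 21 ≡ 21; 21^14 ≡ 8 (mod 23).
Mod 29: 21 ≡ 21; 21^14 ≡ 28 (mod 29).
Combine by CRT: x ≡ 8 (mod 23), x ≡ 28 (mod 29) ⇒ x ≡ 376 (mod 667).

376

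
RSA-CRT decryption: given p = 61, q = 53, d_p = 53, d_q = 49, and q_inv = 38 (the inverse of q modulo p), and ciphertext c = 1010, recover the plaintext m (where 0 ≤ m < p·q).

m₁ = c^(d_p) mod p: c ≡ 34 (mod 61), and 34^53 mod 61 = 20.
m₂ = c^(d_q) mod q: c ≡ 3 (mod 53), and 3^49 mod 53 = 2.
h = q_inv·(m₁ − m₂) mod p = 38·(20 − 2) mod 61 = 13.
m = m₂ + h·q = 2 + 13·53 = 691.

691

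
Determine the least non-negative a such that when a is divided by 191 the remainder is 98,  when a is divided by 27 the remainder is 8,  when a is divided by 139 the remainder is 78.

641285

From a ≡ 98 (mod 191) write a = 98 + 191t. Substituting into a ≡ 8 (mod 27) gives 191t ≡ 18 (mod 27), and since 2⁻¹ ≡ 14 (mod 27), t ≡ 9. Hence a ≡ 98 + 191·9 = 1817 (mod 5157).
From a ≡ 1817 (mod 5157) write a = 1817 + 5157t. Substituting into a ≡ 78 (mod 139) gives 5157t ≡ 68 (mod 139), and since 14⁻¹ ≡ 10 (mod 139), t ≡ 124. Hence a ≡ 1817 + 5157·124 = 641285 (mod 716823).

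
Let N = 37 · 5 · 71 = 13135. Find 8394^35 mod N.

12639

Mod 37: 8394 ≡ 32; 32^35 ≡ 22 (mod 37).
Mod 5: 8394 ≡ 4; by Fermat, exponent reduces to 35 mod 4 = 3; 4^3 ≡ 4 (mod 5).
Mod 71: 8394 ≡ 16; 16^35 ≡ 1 (mod 71).
Combine by CRT: x ≡ 22 (mod 37), x ≡ 4 (mod 5), x ≡ 1 (mod 71) ⇒ x ≡ 12639 (mod 13135).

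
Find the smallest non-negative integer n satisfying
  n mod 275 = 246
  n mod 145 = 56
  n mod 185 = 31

176521

Combine the congruences pairwise.
gcd(275, 145) = 5 and 5 | (56 − 246), so the pair is consistent; merging gives n ≡ 1071 (mod 7975), where 7975 = lcm(275, 145).
gcd(7975, 185) = 5 and 5 | (31 − 1071), so the pair is consistent; merging gives n ≡ 176521 (mod 295075), where 295075 = lcm(7975, 185).
The solution is unique modulo lcm(275, 145, 185) = 295075.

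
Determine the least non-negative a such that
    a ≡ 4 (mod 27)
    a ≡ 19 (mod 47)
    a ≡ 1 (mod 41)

34564

From a ≡ 4 (mod 27) write a = 4 + 27t. Substituting into a ≡ 19 (mod 47) gives 27t ≡ 15 (mod 47), and since 27⁻¹ ≡ 7 (mod 47), t ≡ 11. Hence a ≡ 4 + 27·11 = 301 (mod 1269).
From a ≡ 301 (mod 1269) write a = 301 + 1269t. Substituting into a ≡ 1 (mod 41) gives 1269t ≡ 28 (mod 41), and since 39⁻¹ ≡ 20 (mod 41), t ≡ 27. Hence a ≡ 301 + 1269·27 = 34564 (mod 52029).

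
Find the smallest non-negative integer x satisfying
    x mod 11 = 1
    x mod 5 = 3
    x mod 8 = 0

From x ≡ 1 (mod 11) write x = 1 + 11t. Substituting into x ≡ 3 (mod 5) gives 11t ≡ 2 (mod 5), and since 1⁻¹ ≡ 1 (mod 5), t ≡ 2. Hence x ≡ 1 + 11·2 = 23 (mod 55).
From x ≡ 23 (mod 55) write x = 23 + 55t. Substituting into x ≡ 0 (mod 8) gives 55t ≡ 1 (mod 8), and since 7⁻¹ ≡ 7 (mod 8), t ≡ 7. Hence x ≡ 23 + 55·7 = 408 (mod 440).

408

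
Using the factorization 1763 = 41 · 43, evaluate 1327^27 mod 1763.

171

Mod 41: 1327 ≡ 15; 15^27 ≡ 7 (mod 41).
Mod 43: 1327 ≡ 37; 37^27 ≡ 42 (mod 43).
Combine by CRT: x ≡ 7 (mod 41), x ≡ 42 (mod 43) ⇒ x ≡ 171 (mod 1763).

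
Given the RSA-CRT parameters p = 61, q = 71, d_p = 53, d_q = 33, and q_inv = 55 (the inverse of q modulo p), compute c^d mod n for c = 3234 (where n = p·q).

2014

m₁ = c^(d_p) mod p: c ≡ 1 (mod 61), and 1^53 mod 61 = 1.
m₂ = c^(d_q) mod q: c ≡ 39 (mod 71), and 39^33 mod 71 = 26.
h = q_inv·(m₁ − m₂) mod p = 55·(1 − 26) mod 61 = 28.
m = m₂ + h·q = 26 + 28·71 = 2014.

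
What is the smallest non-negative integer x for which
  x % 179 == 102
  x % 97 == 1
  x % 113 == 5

Combine the congruences pairwise.
From x ≡ 102 (mod 179) write x = 102 + 179t. Substituting into x ≡ 1 (mod 97) gives 179t ≡ 93 (mod 97), and since 82⁻¹ ≡ 84 (mod 97), t ≡ 52. Hence x ≡ 102 + 179·52 = 9410 (mod 17363).
From x ≡ 9410 (mod 17363) write x = 9410 + 17363t. Substituting into x ≡ 5 (mod 113) gives 17363t ≡ 87 (mod 113), and since 74⁻¹ ≡ 84 (mod 113), t ≡ 76. Hence x ≡ 9410 + 17363·76 = 1328998 (mod 1962019).

1328998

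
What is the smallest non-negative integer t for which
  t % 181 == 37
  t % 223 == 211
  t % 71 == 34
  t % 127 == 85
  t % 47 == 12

The moduli are pairwise coprime; N = 181·223·71·127·47 = 17105799037.
N/181 = 94507177; 94507177 ≡ 18 (mod 181); 18·171 ≡ 1, so inverse 171.
N/223 = 76707619; 76707619 ≡ 79 (mod 223); 79·48 ≡ 1, so inverse 48.
N/71 = 240926747; 240926747 ≡ 33 (mod 71); 33·28 ≡ 1, so inverse 28.
N/127 = 134691331; 134691331 ≡ 84 (mod 127); 84·62 ≡ 1, so inverse 62.
N/47 = 363953171; 363953171 ≡ 23 (mod 47); 23·45 ≡ 1, so inverse 45.
t ≡ 37·94507177·171 + 211·76707619·48 + 34·240926747·28 + 85·134691331·62 + 12·363953171·45 = 2510561963965.
2510561963965 mod 17105799037 = 13115304563.

13115304563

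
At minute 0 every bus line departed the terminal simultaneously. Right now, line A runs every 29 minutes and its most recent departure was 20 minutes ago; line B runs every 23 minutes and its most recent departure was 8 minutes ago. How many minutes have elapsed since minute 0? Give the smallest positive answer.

From t ≡ 20 (mod 29) write t = 20 + 29s. Substituting into t ≡ 8 (mod 23) gives 29s ≡ 11 (mod 23), and since 6⁻¹ ≡ 4 (mod 23), s ≡ 21. Hence t ≡ 20 + 29·21 = 629 (mod 667).

629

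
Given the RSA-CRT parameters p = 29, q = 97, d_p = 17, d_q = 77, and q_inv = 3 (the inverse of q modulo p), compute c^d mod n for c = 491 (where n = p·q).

m₁ = c^(d_p) mod p: c ≡ 27 (mod 29), and 27^17 mod 29 = 8.
m₂ = c^(d_q) mod q: c ≡ 6 (mod 97), and 6^77 mod 97 = 16.
h = q_inv·(m₁ − m₂) mod p = 3·(8 − 16) mod 29 = 5.
m = m₂ + h·q = 16 + 5·97 = 501.

501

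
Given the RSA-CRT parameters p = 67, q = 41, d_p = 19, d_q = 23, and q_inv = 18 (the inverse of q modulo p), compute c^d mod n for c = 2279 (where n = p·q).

m₁ = c^(d_p) mod p: c ≡ 1 (mod 67), and 1^19 mod 67 = 1.
m₂ = c^(d_q) mod q: c ≡ 24 (mod 41), and 24^23 mod 41 = 34.
h = q_inv·(m₁ − m₂) mod p = 18·(1 − 34) mod 67 = 9.
m = m₂ + h·q = 34 + 9·41 = 403.

403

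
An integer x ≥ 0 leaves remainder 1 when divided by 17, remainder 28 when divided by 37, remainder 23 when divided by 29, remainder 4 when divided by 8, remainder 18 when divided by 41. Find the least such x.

1640756

The moduli are pairwise coprime; N = 17·37·29·8·41 = 5983048.
N/17 = 351944; 351944 ≡ 10 (mod 17); 10·12 ≡ 1, so inverse 12.
N/37 = 161704; 161704 ≡ 14 (mod 37); 14·8 ≡ 1, so inverse 8.
N/29 = 206312; 206312 ≡ 6 (mod 29); 6·5 ≡ 1, so inverse 5.
N/8 = 747881; 747881 ≡ 1 (mod 8), inverse 1.
N/41 = 145928; 145928 ≡ 9 (mod 41); 9·32 ≡ 1, so inverse 32.
x ≡ 1·351944·12 + 28·161704·8 + 23·206312·5 + 4·747881·1 + 18·145928·32 = 151216956.
151216956 mod 5983048 = 1640756.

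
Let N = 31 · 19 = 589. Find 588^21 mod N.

588

Mod 31: 588 ≡ 30; 30^21 ≡ 30 (mod 31).
Mod 19: 588 ≡ 18; by Fermat, exponent reduces to 21 mod 18 = 3; 18^3 ≡ 18 (mod 19).
Combine by CRT: x ≡ 30 (mod 31), x ≡ 18 (mod 19) ⇒ x ≡ 588 (mod 589).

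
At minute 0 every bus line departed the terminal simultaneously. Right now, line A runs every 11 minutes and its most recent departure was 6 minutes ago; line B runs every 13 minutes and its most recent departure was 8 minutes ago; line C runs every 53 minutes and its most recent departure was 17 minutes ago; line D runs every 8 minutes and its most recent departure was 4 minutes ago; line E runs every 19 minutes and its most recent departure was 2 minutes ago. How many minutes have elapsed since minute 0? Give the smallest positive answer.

The moduli are pairwise coprime; N = 11·13·53·8·19 = 1152008.
N/11 = 104728; 104728 ≡ 8 (mod 11); 8·7 ≡ 1, so inverse 7.
N/13 = 88616; 88616 ≡ 8 (mod 13); 8·5 ≡ 1, so inverse 5.
N/53 = 21736; 21736 ≡ 6 (mod 53); 6·9 ≡ 1, so inverse 9.
N/8 = 144001; 144001 ≡ 1 (mod 8), inverse 1.
N/19 = 60632; 60632 ≡ 3 (mod 19); 3·13 ≡ 1, so inverse 13.
t ≡ 6·104728·7 + 8·88616·5 + 17·21736·9 + 4·144001·1 + 2·60632·13 = 13421260.
13421260 mod 1152008 = 749172.

749172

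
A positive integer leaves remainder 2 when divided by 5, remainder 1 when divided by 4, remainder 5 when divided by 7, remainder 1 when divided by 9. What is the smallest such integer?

397

The moduli are pairwise coprime; N = 5·4·7·9 = 1260.
N/5 = 252; 252 ≡ 2 (mod 5); 2·3 ≡ 1, so inverse 3.
N/4 = 315; 315 ≡ 3 (mod 4); 3·3 ≡ 1, so inverse 3.
N/7 = 180; 180 ≡ 5 (mod 7); 5·3 ≡ 1, so inverse 3.
N/9 = 140; 140 ≡ 5 (mod 9); 5·2 ≡ 1, so inverse 2.
k ≡ 2·252·3 + 1·315·3 + 5·180·3 + 1·140·2 = 5437.
5437 mod 1260 = 397.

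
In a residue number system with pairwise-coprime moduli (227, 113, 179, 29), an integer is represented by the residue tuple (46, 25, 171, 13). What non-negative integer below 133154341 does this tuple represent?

76973930

From x ≡ 46 (mod 227) write x = 46 + 227t. Substituting into x ≡ 25 (mod 113) gives 227t ≡ 92 (mod 113), and since 1⁻¹ ≡ 1 (mod 113), t ≡ 92. Hence x ≡ 46 + 227·92 = 20930 (mod 25651).
From x ≡ 20930 (mod 25651) write x = 20930 + 25651t. Substituting into x ≡ 171 (mod 179) gives 25651t ≡ 5 (mod 179), and since 54⁻¹ ≡ 63 (mod 179), t ≡ 136. Hence x ≡ 20930 + 25651·136 = 3509466 (mod 4591529).
From x ≡ 3509466 (mod 4591529) write x = 3509466 + 4591529t. Substituting into x ≡ 13 (mod 29) gives 4591529t ≡ 11 (mod 29), and since 17⁻¹ ≡ 12 (mod 29), t ≡ 16. Hence x ≡ 3509466 + 4591529·16 = 76973930 (mod 133154341).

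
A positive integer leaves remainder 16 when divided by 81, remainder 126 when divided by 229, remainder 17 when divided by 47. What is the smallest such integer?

From x ≡ 16 (mod 81) write x = 16 + 81t. Substituting into x ≡ 126 (mod 229) gives 81t ≡ 110 (mod 229), and since 81⁻¹ ≡ 82 (mod 229), t ≡ 89. Hence x ≡ 16 + 81·89 = 7225 (mod 18549).
From x ≡ 7225 (mod 18549) write x = 7225 + 18549t. Substituting into x ≡ 17 (mod 47) gives 18549t ≡ 30 (mod 47), and since 31⁻¹ ≡ 44 (mod 47), t ≡ 4. Hence x ≡ 7225 + 18549·4 = 81421 (mod 871803).

81421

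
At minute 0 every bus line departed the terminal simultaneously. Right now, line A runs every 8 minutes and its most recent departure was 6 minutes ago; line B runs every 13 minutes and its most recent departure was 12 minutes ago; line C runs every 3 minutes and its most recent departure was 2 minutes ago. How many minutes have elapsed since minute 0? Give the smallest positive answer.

The moduli are pairwise coprime; N = 8·13·3 = 312.
N/8 = 39; 39 ≡ 7 (mod 8); 7·7 ≡ 1, so inverse 7.
N/13 = 24; 24 ≡ 11 (mod 13); 11·6 ≡ 1, so inverse 6.
N/3 = 104; 104 ≡ 2 (mod 3); 2·2 ≡ 1, so inverse 2.
t ≡ 6·39·7 + 12·24·6 + 2·104·2 = 3782.
3782 mod 312 = 38.

38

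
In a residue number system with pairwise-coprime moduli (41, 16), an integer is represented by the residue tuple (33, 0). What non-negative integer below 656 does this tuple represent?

320

From x ≡ 33 (mod 41) write x = 33 + 41t. Substituting into x ≡ 0 (mod 16) gives 41t ≡ 15 (mod 16), and since 9⁻¹ ≡ 9 (mod 16), t ≡ 7. Hence x ≡ 33 + 41·7 = 320 (mod 656).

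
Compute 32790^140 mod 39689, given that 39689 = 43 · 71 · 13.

Mod 43: 32790 ≡ 24; by Fermat, exponent reduces to 140 mod 42 = 14; 24^14 ≡ 36 (mod 43).
Mod 71: 32790 ≡ 59; since 70 | 140, by Fermat 59^140 ≡ 1 (mod 71).
Mod 13: 32790 ≡ 4; by Fermat, exponent reduces to 140 mod 12 = 8; 4^8 ≡ 3 (mod 13).
Combine by CRT: x ≡ 36 (mod 43), x ≡ 1 (mod 71), x ≡ 3 (mod 13) ⇒ x ≡ 28330 (mod 39689).

28330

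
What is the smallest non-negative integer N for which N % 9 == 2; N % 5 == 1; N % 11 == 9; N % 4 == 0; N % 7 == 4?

12296

From N ≡ 2 (mod 9) write N = 2 + 9t. Substituting into N ≡ 1 (mod 5) gives 9t ≡ 4 (mod 5), and since 4⁻¹ ≡ 4 (mod 5), t ≡ 1. Hence N ≡ 2 + 9·1 = 11 (mod 45).
From N ≡ 11 (mod 45) write N = 11 + 45t. Substituting into N ≡ 9 (mod 11) gives 45t ≡ 9 (mod 11), and since 1⁻¹ ≡ 1 (mod 11), t ≡ 9. Hence N ≡ 11 + 45·9 = 416 (mod 495).
From N ≡ 416 (mod 495) write N = 416 + 495t. Substituting into N ≡ 0 (mod 4) gives 495t ≡ 0 (mod 4), and since 3⁻¹ ≡ 3 (mod 4), t ≡ 0. Hence N ≡ 416 + 495·0 = 416 (mod 1980).
From N ≡ 416 (mod 1980) write N = 416 + 1980t. Substituting into N ≡ 4 (mod 7) gives 1980t ≡ 1 (mod 7), and since 6⁻¹ ≡ 6 (mod 7), t ≡ 6. Hence N ≡ 416 + 1980·6 = 12296 (mod 13860).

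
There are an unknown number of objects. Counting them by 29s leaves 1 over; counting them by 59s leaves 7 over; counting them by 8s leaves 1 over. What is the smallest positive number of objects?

6497

Combine the congruences pairwise.
From N ≡ 1 (mod 29) write N = 1 + 29t. Substituting into N ≡ 7 (mod 59) gives 29t ≡ 6 (mod 59), and since 29⁻¹ ≡ 57 (mod 59), t ≡ 47. Hence N ≡ 1 + 29·47 = 1364 (mod 1711).
From N ≡ 1364 (mod 1711) write N = 1364 + 1711t. Substituting into N ≡ 1 (mod 8) gives 1711t ≡ 5 (mod 8), and since 7⁻¹ ≡ 7 (mod 8), t ≡ 3. Hence N ≡ 1364 + 1711·3 = 6497 (mod 13688).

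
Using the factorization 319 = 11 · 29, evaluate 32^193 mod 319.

43

Mod 11: 32 ≡ 10; by Fermat, exponent reduces to 193 mod 10 = 3; 10^3 ≡ 10 (mod 11).
Mod 29: 32 ≡ 3; by Fermat, exponent reduces to 193 mod 28 = 25; 3^25 ≡ 14 (mod 29).
Combine by CRT: x ≡ 10 (mod 11), x ≡ 14 (mod 29) ⇒ x ≡ 43 (mod 319).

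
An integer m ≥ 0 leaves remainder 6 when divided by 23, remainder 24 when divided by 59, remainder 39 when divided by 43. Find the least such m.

The moduli are pairwise coprime; N = 23·59·43 = 58351.
N/23 = 2537; 2537 ≡ 7 (mod 23); 7·10 ≡ 1, so inverse 10.
N/59 = 989; 989 ≡ 45 (mod 59); 45·21 ≡ 1, so inverse 21.
N/43 = 1357; 1357 ≡ 24 (mod 43); 24·9 ≡ 1, so inverse 9.
m ≡ 6·2537·10 + 24·989·21 + 39·1357·9 = 1126983.
1126983 mod 58351 = 18314.

18314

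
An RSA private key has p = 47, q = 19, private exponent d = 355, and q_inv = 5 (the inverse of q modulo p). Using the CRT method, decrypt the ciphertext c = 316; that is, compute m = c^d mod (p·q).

848

d_p = d mod (p−1) = 355 mod 46 = 33; d_q = d mod (q−1) = 13.
m₁ = c^(d_p) mod p: c ≡ 34 (mod 47), and 34^33 mod 47 = 2.
m₂ = c^(d_q) mod q: c ≡ 12 (mod 19), and 12^13 mod 19 = 12.
h = q_inv·(m₁ − m₂) mod p = 5·(2 − 12) mod 47 = 44.
m = m₂ + h·q = 12 + 44·19 = 848.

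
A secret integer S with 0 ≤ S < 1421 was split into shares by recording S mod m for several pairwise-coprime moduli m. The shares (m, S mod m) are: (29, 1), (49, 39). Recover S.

From S ≡ 1 (mod 29) write S = 1 + 29t. Substituting into S ≡ 39 (mod 49) gives 29t ≡ 38 (mod 49), and since 29⁻¹ ≡ 22 (mod 49), t ≡ 3. Hence S ≡ 1 + 29·3 = 88 (mod 1421).

88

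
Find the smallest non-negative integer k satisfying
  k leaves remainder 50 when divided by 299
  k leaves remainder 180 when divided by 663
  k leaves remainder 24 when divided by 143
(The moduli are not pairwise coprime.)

75099

gcd(299, 663) = 13 and 13 | (180 − 50), so the pair is consistent; merging gives k ≡ 14103 (mod 15249), where 15249 = lcm(299, 663).
gcd(15249, 143) = 13 and 13 | (24 − 14103), so the pair is consistent; merging gives k ≡ 75099 (mod 167739), where 167739 = lcm(15249, 143).
The solution is unique modulo lcm(299, 663, 143) = 167739.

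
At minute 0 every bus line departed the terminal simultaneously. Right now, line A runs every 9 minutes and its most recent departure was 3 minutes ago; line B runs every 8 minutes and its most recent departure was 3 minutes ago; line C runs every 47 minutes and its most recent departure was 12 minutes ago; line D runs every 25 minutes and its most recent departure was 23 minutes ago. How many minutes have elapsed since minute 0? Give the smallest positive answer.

Combine the congruences pairwise.
From t ≡ 3 (mod 9) write t = 3 + 9s. Substituting into t ≡ 3 (mod 8) gives 9s ≡ 0 (mod 8), and since 1⁻¹ ≡ 1 (mod 8), s ≡ 0. Hence t ≡ 3 + 9·0 = 3 (mod 72).
From t ≡ 3 (mod 72) write t = 3 + 72s. Substituting into t ≡ 12 (mod 47) gives 72s ≡ 9 (mod 47), and since 25⁻¹ ≡ 32 (mod 47), s ≡ 6. Hence t ≡ 3 + 72·6 = 435 (mod 3384).
From t ≡ 435 (mod 3384) write t = 435 + 3384s. Substituting into t ≡ 23 (mod 25) gives 3384s ≡ 13 (mod 25), and since 9⁻¹ ≡ 14 (mod 25), s ≡ 7. Hence t ≡ 435 + 3384·7 = 24123 (mod 84600).

24123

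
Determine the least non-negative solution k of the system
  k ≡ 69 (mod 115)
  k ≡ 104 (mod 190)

gcd(115, 190) = 5 and 5 | (104 − 69), so the pair is consistent; merging gives k ≡ 4094 (mod 4370), where 4370 = lcm(115, 190).
The solution is unique modulo lcm(115, 190) = 4370.

4094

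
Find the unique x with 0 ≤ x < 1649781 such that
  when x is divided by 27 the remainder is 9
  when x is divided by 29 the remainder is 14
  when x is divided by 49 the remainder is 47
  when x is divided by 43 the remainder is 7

607941

From x ≡ 9 (mod 27) write x = 9 + 27t. Substituting into x ≡ 14 (mod 29) gives 27t ≡ 5 (mod 29), and since 27⁻¹ ≡ 14 (mod 29), t ≡ 12. Hence x ≡ 9 + 27·12 = 333 (mod 783).
From x ≡ 333 (mod 783) write x = 333 + 783t. Substituting into x ≡ 47 (mod 49) gives 783t ≡ 8 (mod 49), and since 48⁻¹ ≡ 48 (mod 49), t ≡ 41. Hence x ≡ 333 + 783·41 = 32436 (mod 38367).
From x ≡ 32436 (mod 38367) write x = 32436 + 38367t. Substituting into x ≡ 7 (mod 43) gives 38367t ≡ 36 (mod 43), and since 11⁻¹ ≡ 4 (mod 43), t ≡ 15. Hence x ≡ 32436 + 38367·15 = 607941 (mod 1649781).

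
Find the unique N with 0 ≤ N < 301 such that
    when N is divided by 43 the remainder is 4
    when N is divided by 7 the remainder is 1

176

From N ≡ 4 (mod 43) write N = 4 + 43t. Substituting into N ≡ 1 (mod 7) gives 43t ≡ 4 (mod 7), and since 1⁻¹ ≡ 1 (mod 7), t ≡ 4. Hence N ≡ 4 + 43·4 = 176 (mod 301).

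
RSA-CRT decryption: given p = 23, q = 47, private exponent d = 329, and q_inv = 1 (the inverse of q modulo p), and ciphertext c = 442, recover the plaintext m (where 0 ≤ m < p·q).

d_p = d mod (p−1) = 329 mod 22 = 21; d_q = d mod (q−1) = 7.
m₁ = c^(d_p) mod p: c ≡ 5 (mod 23), and 5^21 mod 23 = 14.
m₂ = c^(d_q) mod q: c ≡ 19 (mod 47), and 19^7 mod 47 = 30.
h = q_inv·(m₁ − m₂) mod p = 1·(14 − 30) mod 23 = 7.
m = m₂ + h·q = 30 + 7·47 = 359.

359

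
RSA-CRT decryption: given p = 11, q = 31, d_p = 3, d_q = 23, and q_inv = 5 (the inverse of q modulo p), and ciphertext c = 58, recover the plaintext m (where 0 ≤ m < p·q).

m₁ = c^(d_p) mod p: c ≡ 3 (mod 11), and 3^3 mod 11 = 5.
m₂ = c^(d_q) mod q: c ≡ 27 (mod 31), and 27^23 mod 31 = 29.
h = q_inv·(m₁ − m₂) mod p = 5·(5 − 29) mod 11 = 1.
m = m₂ + h·q = 29 + 1·31 = 60.

60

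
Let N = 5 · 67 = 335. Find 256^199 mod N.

256

Mod 5: 256 ≡ 1; by Fermat, exponent reduces to 199 mod 4 = 3; 1^3 ≡ 1 (mod 5).
Mod 67: 256 ≡ 55; by Fermat, exponent reduces to 199 mod 66 = 1; 55^1 ≡ 55 (mod 67).
Combine by CRT: x ≡ 1 (mod 5), x ≡ 55 (mod 67) ⇒ x ≡ 256 (mod 335).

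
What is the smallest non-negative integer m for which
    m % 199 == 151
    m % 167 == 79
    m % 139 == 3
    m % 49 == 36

From m ≡ 151 (mod 199) write m = 151 + 199t. Substituting into m ≡ 79 (mod 167) gives 199t ≡ 95 (mod 167), and since 32⁻¹ ≡ 47 (mod 167), t ≡ 123. Hence m ≡ 151 + 199·123 = 24628 (mod 33233).
From m ≡ 24628 (mod 33233) write m = 24628 + 33233t. Substituting into m ≡ 3 (mod 139) gives 33233t ≡ 117 (mod 139), and since 12⁻¹ ≡ 58 (mod 139), t ≡ 114. Hence m ≡ 24628 + 33233·114 = 3813190 (mod 4619387).
From m ≡ 3813190 (mod 4619387) write m = 3813190 + 4619387t. Substituting into m ≡ 36 (mod 49) gives 4619387t ≡ 26 (mod 49), and since 10⁻¹ ≡ 5 (mod 49), t ≡ 32. Hence m ≡ 3813190 + 4619387·32 = 151633574 (mod 226349963).

151633574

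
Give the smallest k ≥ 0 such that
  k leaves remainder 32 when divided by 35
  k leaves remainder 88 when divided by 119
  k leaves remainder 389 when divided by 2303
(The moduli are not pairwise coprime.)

gcd(35, 119) = 7 and 7 | (88 − 32), so the pair is consistent; merging gives k ≡ 207 (mod 595), where 595 = lcm(35, 119).
gcd(595, 2303) = 7 and 7 | (389 − 207), so the pair is consistent; merging gives k ≡ 94812 (mod 195755), where 195755 = lcm(595, 2303).
The solution is unique modulo lcm(35, 119, 2303) = 195755.

94812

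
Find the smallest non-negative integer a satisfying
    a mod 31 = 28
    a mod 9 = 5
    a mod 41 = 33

From a ≡ 28 (mod 31) write a = 28 + 31t. Substituting into a ≡ 5 (mod 9) gives 31t ≡ 4 (mod 9), and since 4⁻¹ ≡ 7 (mod 9), t ≡ 1. Hence a ≡ 28 + 31·1 = 59 (mod 279).
From a ≡ 59 (mod 279) write a = 59 + 279t. Substituting into a ≡ 33 (mod 41) gives 279t ≡ 15 (mod 41), and since 33⁻¹ ≡ 5 (mod 41), t ≡ 34. Hence a ≡ 59 + 279·34 = 9545 (mod 11439).

9545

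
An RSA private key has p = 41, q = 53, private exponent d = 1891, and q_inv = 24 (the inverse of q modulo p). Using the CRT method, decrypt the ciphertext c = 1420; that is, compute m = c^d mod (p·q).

2103

d_p = d mod (p−1) = 1891 mod 40 = 11; d_q = d mod (q−1) = 19.
m₁ = c^(d_p) mod p: c ≡ 26 (mod 41), and 26^11 mod 41 = 12.
m₂ = c^(d_q) mod q: c ≡ 42 (mod 53), and 42^19 mod 53 = 36.
h = q_inv·(m₁ − m₂) mod p = 24·(12 − 36) mod 41 = 39.
m = m₂ + h·q = 36 + 39·53 = 2103.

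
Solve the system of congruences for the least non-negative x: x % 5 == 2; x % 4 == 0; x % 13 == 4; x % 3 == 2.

The moduli are pairwise coprime; N = 5·4·13·3 = 780.
N/5 = 156; 156 ≡ 1 (mod 5), inverse 1.
N/4 = 195; 195 ≡ 3 (mod 4); 3·3 ≡ 1, so inverse 3.
N/13 = 60; 60 ≡ 8 (mod 13); 8·5 ≡ 1, so inverse 5.
N/3 = 260; 260 ≡ 2 (mod 3); 2·2 ≡ 1, so inverse 2.
x ≡ 2·156·1 + 0·195·3 + 4·60·5 + 2·260·2 = 2552.
2552 mod 780 = 212.

212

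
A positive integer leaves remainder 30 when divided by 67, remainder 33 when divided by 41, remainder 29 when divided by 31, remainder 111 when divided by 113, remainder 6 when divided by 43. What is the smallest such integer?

390461893

The moduli are pairwise coprime; N = 67·41·31·113·43 = 413777863.
N/67 = 6175789; 6175789 ≡ 64 (mod 67); 64·22 ≡ 1, so inverse 22.
N/41 = 10092143; 10092143 ≡ 34 (mod 41); 34·35 ≡ 1, so inverse 35.
N/31 = 13347673; 13347673 ≡ 3 (mod 31); 3·21 ≡ 1, so inverse 21.
N/113 = 3661751; 3661751 ≡ 99 (mod 113); 99·8 ≡ 1, so inverse 8.
N/43 = 9622741; 9622741 ≡ 29 (mod 43); 29·3 ≡ 1, so inverse 3.
t ≡ 30·6175789·22 + 33·10092143·35 + 29·13347673·21 + 111·3661751·8 + 6·9622741·3 = 27286022988.
27286022988 mod 413777863 = 390461893.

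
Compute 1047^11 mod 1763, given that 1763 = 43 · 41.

1278

Mod 43: 1047 ≡ 15; 15^11 ≡ 31 (mod 43).
Mod 41: 1047 ≡ 22; 22^11 ≡ 7 (mod 41).
Combine by CRT: x ≡ 31 (mod 43), x ≡ 7 (mod 41) ⇒ x ≡ 1278 (mod 1763).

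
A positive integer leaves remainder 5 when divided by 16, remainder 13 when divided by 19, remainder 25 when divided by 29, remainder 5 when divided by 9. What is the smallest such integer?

The moduli are pairwise coprime; N = 16·19·29·9 = 79344.
N/16 = 4959; 4959 ≡ 15 (mod 16); 15·15 ≡ 1, so inverse 15.
N/19 = 4176; 4176 ≡ 15 (mod 19); 15·14 ≡ 1, so inverse 14.
N/29 = 2736; 2736 ≡ 10 (mod 29); 10·3 ≡ 1, so inverse 3.
N/9 = 8816; 8816 ≡ 5 (mod 9); 5·2 ≡ 1, so inverse 2.
x ≡ 5·4959·15 + 13·4176·14 + 25·2736·3 + 5·8816·2 = 1425317.
1425317 mod 79344 = 76469.

76469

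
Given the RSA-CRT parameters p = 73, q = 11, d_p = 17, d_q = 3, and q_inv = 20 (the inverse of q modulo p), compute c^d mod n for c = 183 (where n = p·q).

m₁ = c^(d_p) mod p: c ≡ 37 (mod 73), and 37^17 mod 73 = 2.
m₂ = c^(d_q) mod q: c ≡ 7 (mod 11), and 7^3 mod 11 = 2.
h = q_inv·(m₁ − m₂) mod p = 20·(2 − 2) mod 73 = 0.
m = m₂ + h·q = 2 + 0·11 = 2.

2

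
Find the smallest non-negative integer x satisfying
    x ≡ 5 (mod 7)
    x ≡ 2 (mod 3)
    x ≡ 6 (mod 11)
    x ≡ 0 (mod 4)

The moduli are pairwise coprime; N = 7·3·11·4 = 924.
N/7 = 132; 132 ≡ 6 (mod 7); 6·6 ≡ 1, so inverse 6.
N/3 = 308; 308 ≡ 2 (mod 3); 2·2 ≡ 1, so inverse 2.
N/11 = 84; 84 ≡ 7 (mod 11); 7·8 ≡ 1, so inverse 8.
N/4 = 231; 231 ≡ 3 (mod 4); 3·3 ≡ 1, so inverse 3.
x ≡ 5·132·6 + 2·308·2 + 6·84·8 + 0·231·3 = 9224.
9224 mod 924 = 908.

908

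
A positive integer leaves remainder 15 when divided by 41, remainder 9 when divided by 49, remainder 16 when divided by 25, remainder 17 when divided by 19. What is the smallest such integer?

908616

The moduli are pairwise coprime; N = 41·49·25·19 = 954275.
N/41 = 23275; 23275 ≡ 28 (mod 41); 28·22 ≡ 1, so inverse 22.
N/49 = 19475; 19475 ≡ 22 (mod 49); 22·29 ≡ 1, so inverse 29.
N/25 = 38171; 38171 ≡ 21 (mod 25); 21·6 ≡ 1, so inverse 6.
N/19 = 50225; 50225 ≡ 8 (mod 19); 8·12 ≡ 1, so inverse 12.
x ≡ 15·23275·22 + 9·19475·29 + 16·38171·6 + 17·50225·12 = 26674041.
26674041 mod 954275 = 908616.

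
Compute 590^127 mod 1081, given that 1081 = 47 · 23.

Mod 47: 590 ≡ 26; by Fermat, exponent reduces to 127 mod 46 = 35; 26^35 ≡ 31 (mod 47).
Mod 23: 590 ≡ 15; by Fermat, exponent reduces to 127 mod 22 = 17; 15^17 ≡ 10 (mod 23).
Combine by CRT: x ≡ 31 (mod 47), x ≡ 10 (mod 23) ⇒ x ≡ 125 (mod 1081).

125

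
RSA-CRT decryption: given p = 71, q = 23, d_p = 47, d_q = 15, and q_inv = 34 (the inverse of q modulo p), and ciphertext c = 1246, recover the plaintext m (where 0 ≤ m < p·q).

m₁ = c^(d_p) mod p: c ≡ 39 (mod 71), and 39^47 mod 71 = 26.
m₂ = c^(d_q) mod q: c ≡ 4 (mod 23), and 4^15 mod 23 = 3.
h = q_inv·(m₁ − m₂) mod p = 34·(26 − 3) mod 71 = 1.
m = m₂ + h·q = 3 + 1·23 = 26.

26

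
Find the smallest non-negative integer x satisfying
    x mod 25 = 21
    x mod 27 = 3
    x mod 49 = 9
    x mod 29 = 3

877746

The moduli are pairwise coprime; N = 25·27·49·29 = 959175.
N/25 = 38367; 38367 ≡ 17 (mod 25); 17·3 ≡ 1, so inverse 3.
N/27 = 35525; 35525 ≡ 20 (mod 27); 20·23 ≡ 1, so inverse 23.
N/49 = 19575; 19575 ≡ 24 (mod 49); 24·47 ≡ 1, so inverse 47.
N/29 = 33075; 33075 ≡ 15 (mod 29); 15·2 ≡ 1, so inverse 2.
x ≡ 21·38367·3 + 3·35525·23 + 9·19575·47 + 3·33075·2 = 13347021.
13347021 mod 959175 = 877746.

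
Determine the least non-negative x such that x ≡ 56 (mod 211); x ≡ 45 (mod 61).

From x ≡ 56 (mod 211) write x = 56 + 211t. Substituting into x ≡ 45 (mod 61) gives 211t ≡ 50 (mod 61), and since 28⁻¹ ≡ 24 (mod 61), t ≡ 41. Hence x ≡ 56 + 211·41 = 8707 (mod 12871).

8707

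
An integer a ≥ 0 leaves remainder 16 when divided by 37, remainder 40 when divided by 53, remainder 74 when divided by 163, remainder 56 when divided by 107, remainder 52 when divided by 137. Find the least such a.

770256248

The moduli are pairwise coprime; N = 37·53·163·107·137 = 4685646737.
N/37 = 126639101; 126639101 ≡ 15 (mod 37); 15·5 ≡ 1, so inverse 5.
N/53 = 88408429; 88408429 ≡ 30 (mod 53); 30·23 ≡ 1, so inverse 23.
N/163 = 28746299; 28746299 ≡ 108 (mod 163); 108·80 ≡ 1, so inverse 80.
N/107 = 43791091; 43791091 ≡ 57 (mod 107); 57·92 ≡ 1, so inverse 92.
N/137 = 34201801; 34201801 ≡ 25 (mod 137); 25·11 ≡ 1, so inverse 11.
a ≡ 16·126639101·5 + 40·88408429·23 + 74·28746299·80 + 56·43791091·92 + 52·34201801·11 = 506820103844.
506820103844 mod 4685646737 = 770256248.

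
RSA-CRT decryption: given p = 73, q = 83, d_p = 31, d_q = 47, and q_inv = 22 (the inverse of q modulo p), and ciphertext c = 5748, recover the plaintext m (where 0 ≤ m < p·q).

m₁ = c^(d_p) mod p: c ≡ 54 (mod 73), and 54^31 mod 73 = 6.
m₂ = c^(d_q) mod q: c ≡ 21 (mod 83), and 21^47 mod 83 = 63.
h = q_inv·(m₁ − m₂) mod p = 22·(6 − 63) mod 73 = 60.
m = m₂ + h·q = 63 + 60·83 = 5043.

5043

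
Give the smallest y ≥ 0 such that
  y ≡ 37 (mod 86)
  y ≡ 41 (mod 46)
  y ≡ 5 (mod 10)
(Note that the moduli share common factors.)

gcd(86, 46) = 2 and 2 | (41 − 37), so the pair is consistent; merging gives y ≡ 639 (mod 1978), where 1978 = lcm(86, 46).
gcd(1978, 10) = 2 and 2 | (5 − 639), so the pair is consistent; merging gives y ≡ 4595 (mod 9890), where 9890 = lcm(1978, 10).
The solution is unique modulo lcm(86, 46, 10) = 9890.

4595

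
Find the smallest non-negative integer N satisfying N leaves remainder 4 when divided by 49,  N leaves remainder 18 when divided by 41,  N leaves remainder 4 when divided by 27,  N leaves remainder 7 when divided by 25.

874507

The moduli are pairwise coprime; M = 49·41·27·25 = 1356075.
M/49 = 27675; 27675 ≡ 39 (mod 49); 39·44 ≡ 1, so inverse 44.
M/41 = 33075; 33075 ≡ 29 (mod 41); 29·17 ≡ 1, so inverse 17.
M/27 = 50225; 50225 ≡ 5 (mod 27); 5·11 ≡ 1, so inverse 11.
M/25 = 54243; 54243 ≡ 18 (mod 25); 18·7 ≡ 1, so inverse 7.
N ≡ 4·27675·44 + 18·33075·17 + 4·50225·11 + 7·54243·7 = 19859557.
19859557 mod 1356075 = 874507.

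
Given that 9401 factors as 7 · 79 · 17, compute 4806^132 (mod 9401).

Mod 7: 4806 ≡ 4; since 6 | 132, by Fermat 4^132 ≡ 1 (mod 7).
Mod 79: 4806 ≡ 66; by Fermat, exponent reduces to 132 mod 78 = 54; 66^54 ≡ 52 (mod 79).
Mod 17: 4806 ≡ 12; by Fermat, exponent reduces to 132 mod 16 = 4; 12^4 ≡ 13 (mod 17).
Combine by CRT: x ≡ 1 (mod 7), x ≡ 52 (mod 79), x ≡ 13 (mod 17) ⇒ x ≡ 6609 (mod 9401).

6609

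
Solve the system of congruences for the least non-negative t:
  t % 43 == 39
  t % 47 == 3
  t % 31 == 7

36804

The moduli are pairwise coprime; N = 43·47·31 = 62651.
N/43 = 1457; 1457 ≡ 38 (mod 43); 38·17 ≡ 1, so inverse 17.
N/47 = 1333; 1333 ≡ 17 (mod 47); 17·36 ≡ 1, so inverse 36.
N/31 = 2021; 2021 ≡ 6 (mod 31); 6·26 ≡ 1, so inverse 26.
t ≡ 39·1457·17 + 3·1333·36 + 7·2021·26 = 1477777.
1477777 mod 62651 = 36804.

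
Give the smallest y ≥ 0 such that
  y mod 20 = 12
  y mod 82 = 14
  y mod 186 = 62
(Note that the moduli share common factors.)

gcd(20, 82) = 2 and 2 | (14 − 12), so the pair is consistent; merging gives y ≡ 752 (mod 820), where 820 = lcm(20, 82).
gcd(820, 186) = 2 and 2 | (62 − 752), so the pair is consistent; merging gives y ≡ 47492 (mod 76260), where 76260 = lcm(820, 186).
The solution is unique modulo lcm(20, 82, 186) = 76260.

47492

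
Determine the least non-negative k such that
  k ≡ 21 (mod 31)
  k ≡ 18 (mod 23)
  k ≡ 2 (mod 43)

13289

From k ≡ 21 (mod 31) write k = 21 + 31t. Substituting into k ≡ 18 (mod 23) gives 31t ≡ 20 (mod 23), and since 8⁻¹ ≡ 3 (mod 23), t ≡ 14. Hence k ≡ 21 + 31·14 = 455 (mod 713).
From k ≡ 455 (mod 713) write k = 455 + 713t. Substituting into k ≡ 2 (mod 43) gives 713t ≡ 20 (mod 43), and since 25⁻¹ ≡ 31 (mod 43), t ≡ 18. Hence k ≡ 455 + 713·18 = 13289 (mod 30659).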